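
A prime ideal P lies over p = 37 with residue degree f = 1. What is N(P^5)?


N(P^a) = p^(a*f)
= 37^(5*1)
= 37^5
= 69343957

69343957


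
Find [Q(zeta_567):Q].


The degree equals Euler's totient phi(567).
567 = 3^4 * 7
phi(567) = 324

324


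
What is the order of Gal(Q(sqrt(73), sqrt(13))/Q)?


The 2 square roots of distinct primes are multiplicatively independent over Q,
so [K:Q] = 2^2 and Gal(K/Q) is isomorphic to (Z/2Z)^2.
|Gal| = 2^2 = 4

4


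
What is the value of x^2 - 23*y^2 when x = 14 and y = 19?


x^2 - d*y^2
= 14^2 - 23*19^2
= 196 - 8303
= -8107

-8107


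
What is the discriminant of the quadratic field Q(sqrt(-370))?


For K = Q(sqrt(d)) with d squarefree: disc(K) = d if d = 1 mod 4, and disc(K) = 4d if d = 2 or 3 mod 4.
Here d = -370, and d mod 4 = 2.
d = 2 mod 4, not 1 (O_K = Z[sqrt(d)]), so disc(K) = 4d = 4 * (-370) = -1480

-1480


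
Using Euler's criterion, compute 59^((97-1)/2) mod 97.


p = 97 is prime and the exponent is (p-1)/2 = 48, so by Euler's criterion 59^48 = (59/97) = +1 or -1 mod 97.
Compute by square-and-multiply:
  48 = 32 + 16 (binary 110000)
  Repeated squaring mod 97: 59^1 = 59, 59^2 = 86, 59^4 = 24, 59^8 = 91, 59^16 = 36, 59^32 = 35
  59^48 = 59^32 * 59^16 = 35 * 36 mod 97
    35 * 36 = 1260 = 96 mod 97
  59^48 = 96 mod 97
Result 96 = p - 1 = -1 mod 97: 59 is a quadratic non-residue mod 97. As a residue in [0, p-1] the value is 96.
59^48 mod 97 = 96

96


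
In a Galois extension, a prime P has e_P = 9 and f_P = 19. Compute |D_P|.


|D_P| = e * f
= 9 * 19
= 171

171


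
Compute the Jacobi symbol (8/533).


Compute (8/533) via quadratic reciprocity:
  pull out 2: (2/533) = -1  (since 533 mod 8 = 5)
  pull out 2: (2/533) = -1  (since 533 mod 8 = 5)
  pull out 2: (2/533) = -1  (since 533 mod 8 = 5)
  (1/533) = 1
Product of signs = -1

-1


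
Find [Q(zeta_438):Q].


The degree equals Euler's totient phi(438).
438 = 2 * 3 * 73
phi(438) = 144

144


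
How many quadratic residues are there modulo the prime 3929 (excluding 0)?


For prime p, the number of non-zero quadratic residues is (p-1)/2.
= (3929-1)/2
= 1964

1964


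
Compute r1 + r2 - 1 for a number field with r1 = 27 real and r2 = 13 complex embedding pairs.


By Dirichlet's unit theorem:
rank = r1 + r2 - 1
= 27 + 13 - 1
= 39

39


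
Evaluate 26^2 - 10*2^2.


x^2 - d*y^2
= 26^2 - 10*2^2
= 676 - 40
= 636

636


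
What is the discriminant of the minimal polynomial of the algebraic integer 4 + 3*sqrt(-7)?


The element 4 + 3*sqrt(-7) has minimal polynomial:
x^2 - 8*x + 79
Discriminant = (-8)^2 - 4*(79)
= 64 - 316
= -252

-252


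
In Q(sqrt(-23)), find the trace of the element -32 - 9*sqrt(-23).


Tr(a + b*sqrt(d)) = (a + b*sqrt(d)) + (a - b*sqrt(d)) = 2a
= 2 * (-32)
= -64

-64


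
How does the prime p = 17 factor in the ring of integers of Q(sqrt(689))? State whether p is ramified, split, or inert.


K = Q(sqrt(689)). Since d mod 4 = 1, disc(K) = 689.
Check p | disc: 689 mod 17 = 9.
p does not divide disc. Compute Legendre symbol (d/p):
9^((17-1)/2) mod 17 = 1
(d/p) = 1, so p splits: (p) = P*P' with e=1, f=1, g=2.
Therefore p is split.

split


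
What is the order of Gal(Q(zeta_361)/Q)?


|Gal(Q(zeta_361)/Q)| = phi(361)
= 342

342


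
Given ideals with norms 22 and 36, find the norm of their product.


N(IJ) = N(I) * N(J)
= 22 * 36
= 792

792


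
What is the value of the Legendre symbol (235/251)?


p = 251 is prime, so compute (235/251) with the reciprocity algorithm (Jacobi-symbol steps: pull out 2s via (2/n), flip via reciprocity, reduce):
  reciprocity: (235/251) -> -(251/235)
  reduce: (16/235)
  pull out 2: (2/235) = -1  (since 235 mod 8 = 3)
  pull out 2: (2/235) = -1  (since 235 mod 8 = 3)
  pull out 2: (2/235) = -1  (since 235 mod 8 = 3)
  pull out 2: (2/235) = -1  (since 235 mod 8 = 3)
  (1/235) = 1
Product of signs = -1
(235/251) = -1

-1


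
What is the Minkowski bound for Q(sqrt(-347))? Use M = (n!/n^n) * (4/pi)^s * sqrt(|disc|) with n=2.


d = -347, d mod 4 = 1, so disc(K) = d = -347; |disc(K)| = 347
Imaginary quadratic field, so n = 2, s = r2 = 1, r1 = 0
M = (n!/n^n) * (4/pi)^s * sqrt(|disc(K)|) = (2!/2^2) * (4/pi)^1 * sqrt(347)
= 0.5 * 1.273240 * 18.627936
= 11.8589

11.8589


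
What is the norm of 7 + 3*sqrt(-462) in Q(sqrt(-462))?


N(a + b*sqrt(d)) = a^2 - d*b^2
= (7)^2 - (-462)*(3)^2
= 49 + 4158
= 4207

4207


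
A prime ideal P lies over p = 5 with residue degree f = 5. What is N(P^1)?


N(P^a) = p^(a*f)
= 5^(1*5)
= 5^5
= 3125

3125


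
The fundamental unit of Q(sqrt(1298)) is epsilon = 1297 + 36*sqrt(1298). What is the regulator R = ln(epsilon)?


epsilon = 1297 + 36*sqrt(1298)
= 2593.9996
R = ln(2593.9996)
= 7.8610

7.8610


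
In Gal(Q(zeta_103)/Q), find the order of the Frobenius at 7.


The Frobenius at p in Gal(Q(zeta_n)/Q) = (Z/nZ)* is the class of p, so its order is ord_103(7), the smallest k >= 1 with 7^k = 1 mod 103.
n = 103 = 103, phi(103) = 102; the order divides phi(n).
Divisors of 102: 1, 2, 3, 6, 17, 34, 51, 102
Repeated squaring mod 103: 7^1 = 7, 7^2 = 49, 7^4 = 32, 7^8 = 97, 7^16 = 36, 7^32 = 60, 7^64 = 98
Test divisors in increasing order:
  k=1: 7^1 = 7 mod 103
  k=2: 7^2 = 49 mod 103
  k=3: 7^3 = 49 * 7 = 34 mod 103
  k=6: 7^6 = 32 * 49 = 23 mod 103
  k=17: 7^17 = 36 * 7 = 46 mod 103
  k=34: 7^34 = 60 * 49 = 56 mod 103
  k=51: 7^51 = 60 * 36 * 49 * 7 = 1 mod 103  <- first divisor giving 1
Order = 51

51


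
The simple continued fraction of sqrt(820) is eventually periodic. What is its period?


Run the CF algorithm for sqrt(820).
a_0 = floor(sqrt(820)) = 28; set m_0=0, q_0=1.
Recurrence: m' = q*a - m,  q' = (d - m'^2)/q,  a' = floor((a_0 + m')/q').
  step 1: m=28, q=36, a=1
  step 2: m=8, q=21, a=1
  step 3: m=13, q=31, a=1
  step 4: m=18, q=16, a=2
  step 5: m=14, q=39, a=1
  step 6: m=25, q=5, a=10
  step 7: m=25, q=39, a=1
  step 8: m=14, q=16, a=2
  step 9: m=18, q=31, a=1
  step 10: m=13, q=21, a=1
  step 11: m=8, q=36, a=1
  step 12: m=28, q=1, a=56
a_12 = 2*a_0 = 56, so the period closes here.
sqrt(820) = [28; 1, 1, 1, 2, 1, 10, 1, 2, 1, 1, 1, 56]
Period length = 12

12


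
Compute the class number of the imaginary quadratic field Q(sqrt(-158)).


K = Q(sqrt(-158)). d mod 4 = 2, so D = disc(K) = 4d = -632
h(K) equals the number of primitive reduced positive-definite forms (a, b, c) = a*x^2 + b*x*y + c*y^2 with b^2 - 4ac = D,
where reduced means |b| <= a <= c, with b >= 0 whenever |b| = a or a = c, and primitive means gcd(a, b, c) = 1.
Reduced forces 3a^2 <= |D| = 632, so 1 <= a <= 14; b must have the parity of D, and c = (b^2 - D)/(4a) must be an integer >= a.
Enumerate a = 1..14, b in [-a, a]:
  a=1: (1, 0, 158)  [1]
  a=2: (2, 0, 79)  [1]
  a=3: (3, -2, 53), (3, 2, 53)  [2]
  a=4..5: none
  a=6: (6, -4, 27), (6, 4, 27)  [2]
  a=7..8: none
  a=9: (9, -4, 18), (9, 4, 18)  [2]
  a=10..14: none
Total reduced forms: 1 + 1 + 2 + 2 + 2 = 8
h = 8

8


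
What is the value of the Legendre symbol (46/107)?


p = 107 is prime, so compute (46/107) with the reciprocity algorithm (Jacobi-symbol steps: pull out 2s via (2/n), flip via reciprocity, reduce):
  pull out 2: (2/107) = -1  (since 107 mod 8 = 3)
  reciprocity: (23/107) -> -(107/23)
  reduce: (15/23)
  reciprocity: (15/23) -> -(23/15)
  reduce: (8/15)
  pull out 2: (2/15) = +1  (since 15 mod 8 = 7)
  pull out 2: (2/15) = +1  (since 15 mod 8 = 7)
  pull out 2: (2/15) = +1  (since 15 mod 8 = 7)
  (1/15) = 1
Product of signs = -1
(46/107) = -1

-1


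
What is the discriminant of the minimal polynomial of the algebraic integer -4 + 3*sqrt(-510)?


The element -4 + 3*sqrt(-510) has minimal polynomial:
x^2 + 8*x + 4606
Discriminant = (8)^2 - 4*(4606)
= 64 - 18424
= -18360

-18360


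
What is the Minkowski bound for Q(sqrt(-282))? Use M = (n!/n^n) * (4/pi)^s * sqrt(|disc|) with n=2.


d = -282, d mod 4 = 2, so disc(K) = 4d = -1128; |disc(K)| = 1128
Imaginary quadratic field, so n = 2, s = r2 = 1, r1 = 0
M = (n!/n^n) * (4/pi)^s * sqrt(|disc(K)|) = (2!/2^2) * (4/pi)^1 * sqrt(1128)
= 0.5 * 1.273240 * 33.585711
= 21.3813

21.3813


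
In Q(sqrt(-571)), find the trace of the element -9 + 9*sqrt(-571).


Tr(a + b*sqrt(d)) = (a + b*sqrt(d)) + (a - b*sqrt(d)) = 2a
= 2 * (-9)
= -18

-18


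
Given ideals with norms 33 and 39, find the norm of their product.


N(IJ) = N(I) * N(J)
= 33 * 39
= 1287

1287


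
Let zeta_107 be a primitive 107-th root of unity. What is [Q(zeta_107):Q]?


The degree equals Euler's totient phi(107).
107 = 107
phi(107) = 106

106


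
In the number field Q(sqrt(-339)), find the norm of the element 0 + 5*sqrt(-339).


N(a + b*sqrt(d)) = a^2 - d*b^2
= (0)^2 - (-339)*(5)^2
= 0 + 8475
= 8475

8475


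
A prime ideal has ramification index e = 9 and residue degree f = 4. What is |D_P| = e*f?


|D_P| = e * f
= 9 * 4
= 36

36


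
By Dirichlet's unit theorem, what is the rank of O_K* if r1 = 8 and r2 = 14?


By Dirichlet's unit theorem:
rank = r1 + r2 - 1
= 8 + 14 - 1
= 21

21


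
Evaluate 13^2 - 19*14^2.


x^2 - d*y^2
= 13^2 - 19*14^2
= 169 - 3724
= -3555

-3555


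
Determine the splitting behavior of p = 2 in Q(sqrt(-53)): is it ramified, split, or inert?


K = Q(sqrt(-53)). Since d mod 4 = 3, disc(K) = -212.
Check p | disc: -212 mod 2 = 0.
p divides disc, so p ramifies: (p) = P^2 with e=2, f=1, g=1.
Therefore p is ramified.

ramified


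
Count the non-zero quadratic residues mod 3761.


For prime p, the number of non-zero quadratic residues is (p-1)/2.
= (3761-1)/2
= 1880

1880


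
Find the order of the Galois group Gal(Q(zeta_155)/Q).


|Gal(Q(zeta_155)/Q)| = phi(155)
= 120

120


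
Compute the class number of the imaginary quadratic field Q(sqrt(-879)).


K = Q(sqrt(-879)). d mod 4 = 1, so D = disc(K) = d = -879
h(K) equals the number of primitive reduced positive-definite forms (a, b, c) = a*x^2 + b*x*y + c*y^2 with b^2 - 4ac = D,
where reduced means |b| <= a <= c, with b >= 0 whenever |b| = a or a = c, and primitive means gcd(a, b, c) = 1.
Reduced forces 3a^2 <= |D| = 879, so 1 <= a <= 17; b must have the parity of D, and c = (b^2 - D)/(4a) must be an integer >= a.
Enumerate a = 1..17, b in [-a, a]:
  a=1: (1, 1, 220)  [1]
  a=2: (2, -1, 110), (2, 1, 110)  [2]
  a=3: (3, 3, 74)  [1]
  a=4: (4, -1, 55), (4, 1, 55)  [2]
  a=5: (5, -1, 44), (5, 1, 44)  [2]
  a=6: (6, -3, 37), (6, 3, 37)  [2]
  a=7: none
  a=8: (8, -7, 29), (8, 7, 29)  [2]
  a=9: none
  a=10: (10, -9, 24), (10, -1, 22), (10, 1, 22), (10, 9, 24)  [4]
  a=11: (11, -1, 20), (11, 1, 20)  [2]
  a=12: (12, -9, 20), (12, 9, 20)  [2]
  a=13..14: none
  a=15: (15, -9, 16), (15, 9, 16)  [2]
  a=16..17: none
Total reduced forms: 1 + 2 + 1 + 2 + 2 + 2 + 2 + 4 + 2 + 2 + 2 = 22
h = 22

22


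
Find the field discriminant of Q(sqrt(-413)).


For K = Q(sqrt(d)) with d squarefree: disc(K) = d if d = 1 mod 4, and disc(K) = 4d if d = 2 or 3 mod 4.
Here d = -413, and d mod 4 = 3.
d = 3 mod 4, not 1 (O_K = Z[sqrt(d)]), so disc(K) = 4d = 4 * (-413) = -1652

-1652


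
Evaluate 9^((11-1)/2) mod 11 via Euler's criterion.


p = 11 is prime and the exponent is (p-1)/2 = 5, so by Euler's criterion 9^5 = (9/11) = +1 or -1 mod 11.
Compute by square-and-multiply:
  5 = 4 + 1 (binary 101)
  Repeated squaring mod 11: 9^1 = 9, 9^2 = 4, 9^4 = 5
  9^5 = 9^4 * 9^1 = 5 * 9 mod 11
    5 * 9 = 45 = 1 mod 11
  9^5 = 1 mod 11
Result 1: 9 is a quadratic residue mod 11.
9^5 mod 11 = 1

1


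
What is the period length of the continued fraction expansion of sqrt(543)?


Run the CF algorithm for sqrt(543).
a_0 = floor(sqrt(543)) = 23; set m_0=0, q_0=1.
Recurrence: m' = q*a - m,  q' = (d - m'^2)/q,  a' = floor((a_0 + m')/q').
  step 1: m=23, q=14, a=3
  step 2: m=19, q=13, a=3
  step 3: m=20, q=11, a=3
  step 4: m=13, q=34, a=1
  step 5: m=21, q=3, a=14
  step 6: m=21, q=34, a=1
  step 7: m=13, q=11, a=3
  step 8: m=20, q=13, a=3
  step 9: m=19, q=14, a=3
  step 10: m=23, q=1, a=46
a_10 = 2*a_0 = 46, so the period closes here.
sqrt(543) = [23; 3, 3, 3, 1, 14, 1, 3, 3, 3, 46]
Period length = 10

10


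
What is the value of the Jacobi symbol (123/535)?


Compute (123/535) via quadratic reciprocity:
  reciprocity: (123/535) -> -(535/123)
  reduce: (43/123)
  reciprocity: (43/123) -> -(123/43)
  reduce: (37/43)
  reciprocity: (37/43) -> +(43/37)
  reduce: (6/37)
  pull out 2: (2/37) = -1  (since 37 mod 8 = 5)
  reciprocity: (3/37) -> +(37/3)
  reduce: (1/3)
  (1/3) = 1
Product of signs = -1

-1


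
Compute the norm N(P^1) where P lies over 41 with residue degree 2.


N(P^a) = p^(a*f)
= 41^(1*2)
= 41^2
= 1681

1681


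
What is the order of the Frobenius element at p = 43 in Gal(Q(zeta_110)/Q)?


The Frobenius at p in Gal(Q(zeta_n)/Q) = (Z/nZ)* is the class of p, so its order is ord_110(43), the smallest k >= 1 with 43^k = 1 mod 110.
n = 110 = 2 * 5 * 11, phi(110) = 40; the order divides phi(n).
Divisors of 40: 1, 2, 4, 5, 8, 10, 20, 40
Repeated squaring mod 110: 43^1 = 43, 43^2 = 89, 43^4 = 1, 43^8 = 1, 43^16 = 1, 43^32 = 1
Test divisors in increasing order:
  k=1: 43^1 = 43 mod 110
  k=2: 43^2 = 89 mod 110
  k=4: 43^4 = 1 mod 110  <- first divisor giving 1
Order = 4

4


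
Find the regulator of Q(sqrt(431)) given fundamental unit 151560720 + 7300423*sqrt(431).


epsilon = 151560720 + 7300423*sqrt(431)
= 3.0312e+08
R = ln(3.0312e+08)
= 19.5296

19.5296


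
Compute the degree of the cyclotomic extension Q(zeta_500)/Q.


The degree equals Euler's totient phi(500).
500 = 2^2 * 5^3
phi(500) = 200

200


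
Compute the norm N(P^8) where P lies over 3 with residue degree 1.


N(P^a) = p^(a*f)
= 3^(8*1)
= 3^8
= 6561

6561


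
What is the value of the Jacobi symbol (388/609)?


Compute (388/609) via quadratic reciprocity:
  pull out 2: (2/609) = +1  (since 609 mod 8 = 1)
  pull out 2: (2/609) = +1  (since 609 mod 8 = 1)
  reciprocity: (97/609) -> +(609/97)
  reduce: (27/97)
  reciprocity: (27/97) -> +(97/27)
  reduce: (16/27)
  pull out 2: (2/27) = -1  (since 27 mod 8 = 3)
  pull out 2: (2/27) = -1  (since 27 mod 8 = 3)
  pull out 2: (2/27) = -1  (since 27 mod 8 = 3)
  pull out 2: (2/27) = -1  (since 27 mod 8 = 3)
  (1/27) = 1
Product of signs = 1

1


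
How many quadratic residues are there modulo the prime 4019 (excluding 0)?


For prime p, the number of non-zero quadratic residues is (p-1)/2.
= (4019-1)/2
= 2009

2009


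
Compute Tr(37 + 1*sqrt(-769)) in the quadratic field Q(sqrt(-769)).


Tr(a + b*sqrt(d)) = (a + b*sqrt(d)) + (a - b*sqrt(d)) = 2a
= 2 * (37)
= 74

74


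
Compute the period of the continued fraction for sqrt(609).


Run the CF algorithm for sqrt(609).
a_0 = floor(sqrt(609)) = 24; set m_0=0, q_0=1.
Recurrence: m' = q*a - m,  q' = (d - m'^2)/q,  a' = floor((a_0 + m')/q').
  step 1: m=24, q=33, a=1
  step 2: m=9, q=16, a=2
  step 3: m=23, q=5, a=9
  step 4: m=22, q=25, a=1
  step 5: m=3, q=24, a=1
  step 6: m=21, q=7, a=6
  step 7: m=21, q=24, a=1
  step 8: m=3, q=25, a=1
  step 9: m=22, q=5, a=9
  step 10: m=23, q=16, a=2
  step 11: m=9, q=33, a=1
  step 12: m=24, q=1, a=48
a_12 = 2*a_0 = 48, so the period closes here.
sqrt(609) = [24; 1, 2, 9, 1, 1, 6, 1, 1, 9, 2, 1, 48]
Period length = 12

12


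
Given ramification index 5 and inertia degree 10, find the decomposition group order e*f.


|D_P| = e * f
= 5 * 10
= 50

50


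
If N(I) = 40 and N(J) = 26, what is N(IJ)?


N(IJ) = N(I) * N(J)
= 40 * 26
= 1040

1040


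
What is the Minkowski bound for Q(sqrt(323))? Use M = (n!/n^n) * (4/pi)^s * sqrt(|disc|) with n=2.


d = 323, d mod 4 = 3, so disc(K) = 4d = 1292; |disc(K)| = 1292
Real quadratic field, so n = 2, s = r2 = 0, r1 = 2
M = (n!/n^n) * (4/pi)^s * sqrt(|disc(K)|) = (2!/2^2) * (4/pi)^0 * sqrt(1292)
= 0.5 * 1.000000 * 35.944402
= 17.9722

17.9722


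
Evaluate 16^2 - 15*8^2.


x^2 - d*y^2
= 16^2 - 15*8^2
= 256 - 960
= -704

-704


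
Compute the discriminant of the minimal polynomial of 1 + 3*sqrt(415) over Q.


The element 1 + 3*sqrt(415) has minimal polynomial:
x^2 - 2*x - 3734
Discriminant = (-2)^2 - 4*(-3734)
= 4 + 14936
= 14940

14940


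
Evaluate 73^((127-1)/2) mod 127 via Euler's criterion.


p = 127 is prime and the exponent is (p-1)/2 = 63, so by Euler's criterion 73^63 = (73/127) = +1 or -1 mod 127.
Compute by square-and-multiply:
  63 = 32 + 16 + 8 + 4 + 2 + 1 (binary 111111)
  Repeated squaring mod 127: 73^1 = 73, 73^2 = 122, 73^4 = 25, 73^8 = 117, 73^16 = 100, 73^32 = 94
  73^63 = 73^32 * 73^16 * 73^8 * 73^4 * 73^2 * 73^1 = 94 * 100 * 117 * 25 * 122 * 73 mod 127
    94 * 100 = 9400 = 2 mod 127
    2 * 117 = 234 = 107 mod 127
    107 * 25 = 2675 = 8 mod 127
    8 * 122 = 976 = 87 mod 127
    87 * 73 = 6351 = 1 mod 127
  73^63 = 1 mod 127
Result 1: 73 is a quadratic residue mod 127.
73^63 mod 127 = 1

1


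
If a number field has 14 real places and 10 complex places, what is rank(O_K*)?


By Dirichlet's unit theorem:
rank = r1 + r2 - 1
= 14 + 10 - 1
= 23

23


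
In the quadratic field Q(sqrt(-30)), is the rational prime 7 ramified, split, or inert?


K = Q(sqrt(-30)). Since d mod 4 = 2, disc(K) = -120.
Check p | disc: -120 mod 7 = 6.
p does not divide disc. Compute Legendre symbol (d/p):
5^((7-1)/2) mod 7 = -1
(d/p) = -1, so p is inert: (p) stays prime with e=1, f=2, g=1.
Therefore p is inert.

inert


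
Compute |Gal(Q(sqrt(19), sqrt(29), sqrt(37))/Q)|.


The 3 square roots of distinct primes are multiplicatively independent over Q,
so [K:Q] = 2^3 and Gal(K/Q) is isomorphic to (Z/2Z)^3.
|Gal| = 2^3 = 8

8


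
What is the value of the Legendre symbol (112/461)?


p = 461 is prime, so compute (112/461) with the reciprocity algorithm (Jacobi-symbol steps: pull out 2s via (2/n), flip via reciprocity, reduce):
  pull out 2: (2/461) = -1  (since 461 mod 8 = 5)
  pull out 2: (2/461) = -1  (since 461 mod 8 = 5)
  pull out 2: (2/461) = -1  (since 461 mod 8 = 5)
  pull out 2: (2/461) = -1  (since 461 mod 8 = 5)
  reciprocity: (7/461) -> +(461/7)
  reduce: (6/7)
  pull out 2: (2/7) = +1  (since 7 mod 8 = 7)
  reciprocity: (3/7) -> -(7/3)
  reduce: (1/3)
  (1/3) = 1
Product of signs = -1
(112/461) = -1

-1


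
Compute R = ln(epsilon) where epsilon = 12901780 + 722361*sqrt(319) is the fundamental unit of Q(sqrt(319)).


epsilon = 12901780 + 722361*sqrt(319)
= 2.5804e+07
R = ln(2.5804e+07)
= 17.0660

17.0660


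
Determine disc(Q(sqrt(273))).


For K = Q(sqrt(d)) with d squarefree: disc(K) = d if d = 1 mod 4, and disc(K) = 4d if d = 2 or 3 mod 4.
Here d = 273, and d mod 4 = 1.
d = 1 mod 4 (O_K = Z[(1+sqrt(d))/2]), so disc(K) = d = 273

273


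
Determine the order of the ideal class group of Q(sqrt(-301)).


K = Q(sqrt(-301)). d mod 4 = 3, so D = disc(K) = 4d = -1204
h(K) equals the number of primitive reduced positive-definite forms (a, b, c) = a*x^2 + b*x*y + c*y^2 with b^2 - 4ac = D,
where reduced means |b| <= a <= c, with b >= 0 whenever |b| = a or a = c, and primitive means gcd(a, b, c) = 1.
Reduced forces 3a^2 <= |D| = 1204, so 1 <= a <= 20; b must have the parity of D, and c = (b^2 - D)/(4a) must be an integer >= a.
Enumerate a = 1..20, b in [-a, a]:
  a=1: (1, 0, 301)  [1]
  a=2: (2, 2, 151)  [1]
  a=3..4: none
  a=5: (5, -4, 61), (5, 4, 61)  [2]
  a=6: none
  a=7: (7, 0, 43)  [1]
  a=8..9: none
  a=10: (10, -6, 31), (10, 6, 31)  [2]
  a=11..13: none
  a=14: (14, 14, 25)  [1]
  a=15..20: none
Total reduced forms: 1 + 1 + 2 + 1 + 2 + 1 = 8
h = 8

8


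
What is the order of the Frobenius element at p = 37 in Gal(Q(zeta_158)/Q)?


The Frobenius at p in Gal(Q(zeta_n)/Q) = (Z/nZ)* is the class of p, so its order is ord_158(37), the smallest k >= 1 with 37^k = 1 mod 158.
n = 158 = 2 * 79, phi(158) = 78; the order divides phi(n).
Divisors of 78: 1, 2, 3, 6, 13, 26, 39, 78
Repeated squaring mod 158: 37^1 = 37, 37^2 = 105, 37^4 = 123, 37^8 = 119, 37^16 = 99, 37^32 = 5, 37^64 = 25
Test divisors in increasing order:
  k=1: 37^1 = 37 mod 158
  k=2: 37^2 = 105 mod 158
  k=3: 37^3 = 105 * 37 = 93 mod 158
  k=6: 37^6 = 123 * 105 = 117 mod 158
  k=13: 37^13 = 119 * 123 * 37 = 103 mod 158
  k=26: 37^26 = 99 * 119 * 105 = 23 mod 158
  k=39: 37^39 = 5 * 123 * 105 * 37 = 157 mod 158
  k=78: 37^78 = 25 * 119 * 123 * 105 = 1 mod 158  <- first divisor giving 1
Order = 78

78


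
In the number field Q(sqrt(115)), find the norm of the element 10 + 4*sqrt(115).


N(a + b*sqrt(d)) = a^2 - d*b^2
= (10)^2 - (115)*(4)^2
= 100 - 1840
= -1740

-1740


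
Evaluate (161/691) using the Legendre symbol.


p = 691 is prime, so compute (161/691) with the reciprocity algorithm (Jacobi-symbol steps: pull out 2s via (2/n), flip via reciprocity, reduce):
  reciprocity: (161/691) -> +(691/161)
  reduce: (47/161)
  reciprocity: (47/161) -> +(161/47)
  reduce: (20/47)
  pull out 2: (2/47) = +1  (since 47 mod 8 = 7)
  pull out 2: (2/47) = +1  (since 47 mod 8 = 7)
  reciprocity: (5/47) -> +(47/5)
  reduce: (2/5)
  pull out 2: (2/5) = -1  (since 5 mod 8 = 5)
  (1/5) = 1
Product of signs = -1
(161/691) = -1

-1


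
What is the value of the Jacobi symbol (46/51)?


Compute (46/51) via quadratic reciprocity:
  pull out 2: (2/51) = -1  (since 51 mod 8 = 3)
  reciprocity: (23/51) -> -(51/23)
  reduce: (5/23)
  reciprocity: (5/23) -> +(23/5)
  reduce: (3/5)
  reciprocity: (3/5) -> +(5/3)
  reduce: (2/3)
  pull out 2: (2/3) = -1  (since 3 mod 8 = 3)
  (1/3) = 1
Product of signs = -1

-1


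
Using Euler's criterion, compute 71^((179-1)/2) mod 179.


p = 179 is prime and the exponent is (p-1)/2 = 89, so by Euler's criterion 71^89 = (71/179) = +1 or -1 mod 179.
Compute by square-and-multiply:
  89 = 64 + 16 + 8 + 1 (binary 1011001)
  Repeated squaring mod 179: 71^1 = 71, 71^2 = 29, 71^4 = 125, 71^8 = 52, 71^16 = 19, 71^32 = 3, 71^64 = 9
  71^89 = 71^64 * 71^16 * 71^8 * 71^1 = 9 * 19 * 52 * 71 mod 179
    9 * 19 = 171 = 171 mod 179
    171 * 52 = 8892 = 121 mod 179
    121 * 71 = 8591 = 178 mod 179
  71^89 = 178 mod 179
Result 178 = p - 1 = -1 mod 179: 71 is a quadratic non-residue mod 179. As a residue in [0, p-1] the value is 178.
71^89 mod 179 = 178

178


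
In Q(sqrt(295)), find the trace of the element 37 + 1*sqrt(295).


Tr(a + b*sqrt(d)) = (a + b*sqrt(d)) + (a - b*sqrt(d)) = 2a
= 2 * (37)
= 74

74


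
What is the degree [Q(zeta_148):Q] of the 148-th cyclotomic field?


The degree equals Euler's totient phi(148).
148 = 2^2 * 37
phi(148) = 72

72


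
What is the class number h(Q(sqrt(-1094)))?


K = Q(sqrt(-1094)). d mod 4 = 2, so D = disc(K) = 4d = -4376
h(K) equals the number of primitive reduced positive-definite forms (a, b, c) = a*x^2 + b*x*y + c*y^2 with b^2 - 4ac = D,
where reduced means |b| <= a <= c, with b >= 0 whenever |b| = a or a = c, and primitive means gcd(a, b, c) = 1.
Reduced forces 3a^2 <= |D| = 4376, so 1 <= a <= 38; b must have the parity of D, and c = (b^2 - D)/(4a) must be an integer >= a.
Enumerate a = 1..38, b in [-a, a]:
  a=1: (1, 0, 1094)  [1]
  a=2: (2, 0, 547)  [1]
  a=3: (3, -2, 365), (3, 2, 365)  [2]
  a=4: none
  a=5: (5, -2, 219), (5, 2, 219)  [2]
  a=6: (6, -4, 183), (6, 4, 183)  [2]
  a=7..8: none
  a=9: (9, -4, 122), (9, 4, 122)  [2]
  a=10: (10, -8, 111), (10, 8, 111)  [2]
  a=11..14: none
  a=15: (15, -8, 74), (15, -2, 73), (15, 2, 73), (15, 8, 74)  [4]
  a=16..17: none
  a=18: (18, -4, 61), (18, 4, 61)  [2]
  a=19..24: none
  a=25: (25, -18, 47), (25, 18, 47)  [2]
  a=26: none
  a=27: (27, -22, 45), (27, 22, 45)  [2]
  a=28..29: none
  a=30: (30, -28, 43), (30, -8, 37), (30, 8, 37), (30, 28, 43)  [4]
  a=31..38: none
Total reduced forms: 1 + 1 + 2 + 2 + 2 + 2 + 2 + 4 + 2 + 2 + 2 + 4 = 26
h = 26

26


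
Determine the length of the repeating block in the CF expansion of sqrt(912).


Run the CF algorithm for sqrt(912).
a_0 = floor(sqrt(912)) = 30; set m_0=0, q_0=1.
Recurrence: m' = q*a - m,  q' = (d - m'^2)/q,  a' = floor((a_0 + m')/q').
  step 1: m=30, q=12, a=5
  step 2: m=30, q=1, a=60
a_2 = 2*a_0 = 60, so the period closes here.
sqrt(912) = [30; 5, 60]
Period length = 2

2


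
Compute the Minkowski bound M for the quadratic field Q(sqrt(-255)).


d = -255, d mod 4 = 1, so disc(K) = d = -255; |disc(K)| = 255
Imaginary quadratic field, so n = 2, s = r2 = 1, r1 = 0
M = (n!/n^n) * (4/pi)^s * sqrt(|disc(K)|) = (2!/2^2) * (4/pi)^1 * sqrt(255)
= 0.5 * 1.273240 * 15.968719
= 10.1660

10.1660


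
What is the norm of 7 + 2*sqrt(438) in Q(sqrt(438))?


N(a + b*sqrt(d)) = a^2 - d*b^2
= (7)^2 - (438)*(2)^2
= 49 - 1752
= -1703

-1703


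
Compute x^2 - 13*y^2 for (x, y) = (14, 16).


x^2 - d*y^2
= 14^2 - 13*16^2
= 196 - 3328
= -3132

-3132


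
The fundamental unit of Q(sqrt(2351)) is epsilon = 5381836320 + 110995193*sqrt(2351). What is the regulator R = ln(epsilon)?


epsilon = 5381836320 + 110995193*sqrt(2351)
= 1.0764e+10
R = ln(1.0764e+10)
= 23.0994

23.0994


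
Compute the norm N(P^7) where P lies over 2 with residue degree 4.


N(P^a) = p^(a*f)
= 2^(7*4)
= 2^28
= 268435456

268435456


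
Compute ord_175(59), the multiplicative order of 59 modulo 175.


We want ord_175(59), the smallest k >= 1 with 59^k = 1 mod 175.
n = 175 = 5^2 * 7, phi(175) = 120; the order divides phi(n).
Divisors of 120: 1, 2, 3, 4, 5, 6, 8, 10, 12, 15, 20, 24, 30, 40, 60, 120
Repeated squaring mod 175: 59^1 = 59, 59^2 = 156, 59^4 = 11, 59^8 = 121, 59^16 = 116, 59^32 = 156, 59^64 = 11
Test divisors in increasing order:
  k=1: 59^1 = 59 mod 175
  k=2: 59^2 = 156 mod 175
  k=3: 59^3 = 156 * 59 = 104 mod 175
  k=4: 59^4 = 11 mod 175
  k=5: 59^5 = 11 * 59 = 124 mod 175
  k=6: 59^6 = 11 * 156 = 141 mod 175
  k=8: 59^8 = 121 mod 175
  k=10: 59^10 = 121 * 156 = 151 mod 175
  k=12: 59^12 = 121 * 11 = 106 mod 175
  k=15: 59^15 = 121 * 11 * 156 * 59 = 174 mod 175
  k=20: 59^20 = 116 * 11 = 51 mod 175
  k=24: 59^24 = 116 * 121 = 36 mod 175
  k=30: 59^30 = 116 * 121 * 11 * 156 = 1 mod 175  <- first divisor giving 1
Order = 30

30


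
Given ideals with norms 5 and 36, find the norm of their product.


N(IJ) = N(I) * N(J)
= 5 * 36
= 180

180


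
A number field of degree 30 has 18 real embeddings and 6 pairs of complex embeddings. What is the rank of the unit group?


By Dirichlet's unit theorem:
rank = r1 + r2 - 1
= 18 + 6 - 1
= 23

23


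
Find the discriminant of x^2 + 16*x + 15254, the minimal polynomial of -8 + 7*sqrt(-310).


The element -8 + 7*sqrt(-310) has minimal polynomial:
x^2 + 16*x + 15254
Discriminant = (16)^2 - 4*(15254)
= 256 - 61016
= -60760

-60760


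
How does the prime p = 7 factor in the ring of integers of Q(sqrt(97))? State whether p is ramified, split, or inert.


K = Q(sqrt(97)). Since d mod 4 = 1, disc(K) = 97.
Check p | disc: 97 mod 7 = 6.
p does not divide disc. Compute Legendre symbol (d/p):
6^((7-1)/2) mod 7 = -1
(d/p) = -1, so p is inert: (p) stays prime with e=1, f=2, g=1.
Therefore p is inert.

inert


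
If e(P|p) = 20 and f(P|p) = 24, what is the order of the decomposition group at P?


|D_P| = e * f
= 20 * 24
= 480

480


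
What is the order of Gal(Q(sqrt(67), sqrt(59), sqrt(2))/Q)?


The 3 square roots of distinct primes are multiplicatively independent over Q,
so [K:Q] = 2^3 and Gal(K/Q) is isomorphic to (Z/2Z)^3.
|Gal| = 2^3 = 8

8


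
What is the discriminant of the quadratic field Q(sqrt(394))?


For K = Q(sqrt(d)) with d squarefree: disc(K) = d if d = 1 mod 4, and disc(K) = 4d if d = 2 or 3 mod 4.
Here d = 394, and d mod 4 = 2.
d = 2 mod 4, not 1 (O_K = Z[sqrt(d)]), so disc(K) = 4d = 4 * (394) = 1576

1576


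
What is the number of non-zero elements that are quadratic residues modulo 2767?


For prime p, the number of non-zero quadratic residues is (p-1)/2.
= (2767-1)/2
= 1383

1383


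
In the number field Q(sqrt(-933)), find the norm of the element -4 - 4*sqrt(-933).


N(a + b*sqrt(d)) = a^2 - d*b^2
= (-4)^2 - (-933)*(-4)^2
= 16 + 14928
= 14944

14944


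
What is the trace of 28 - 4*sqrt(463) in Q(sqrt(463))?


Tr(a + b*sqrt(d)) = (a + b*sqrt(d)) + (a - b*sqrt(d)) = 2a
= 2 * (28)
= 56

56


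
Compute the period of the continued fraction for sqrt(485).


Run the CF algorithm for sqrt(485).
a_0 = floor(sqrt(485)) = 22; set m_0=0, q_0=1.
Recurrence: m' = q*a - m,  q' = (d - m'^2)/q,  a' = floor((a_0 + m')/q').
  step 1: m=22, q=1, a=44
a_1 = 2*a_0 = 44, so the period closes here.
sqrt(485) = [22; 44]
Period length = 1

1


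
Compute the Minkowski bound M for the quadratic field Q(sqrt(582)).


d = 582, d mod 4 = 2, so disc(K) = 4d = 2328; |disc(K)| = 2328
Real quadratic field, so n = 2, s = r2 = 0, r1 = 2
M = (n!/n^n) * (4/pi)^s * sqrt(|disc(K)|) = (2!/2^2) * (4/pi)^0 * sqrt(2328)
= 0.5 * 1.000000 * 48.249352
= 24.1247

24.1247


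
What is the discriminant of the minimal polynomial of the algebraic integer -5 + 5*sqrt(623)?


The element -5 + 5*sqrt(623) has minimal polynomial:
x^2 + 10*x - 15550
Discriminant = (10)^2 - 4*(-15550)
= 100 + 62200
= 62300

62300


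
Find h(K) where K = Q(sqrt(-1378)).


K = Q(sqrt(-1378)). d mod 4 = 2, so D = disc(K) = 4d = -5512
h(K) equals the number of primitive reduced positive-definite forms (a, b, c) = a*x^2 + b*x*y + c*y^2 with b^2 - 4ac = D,
where reduced means |b| <= a <= c, with b >= 0 whenever |b| = a or a = c, and primitive means gcd(a, b, c) = 1.
Reduced forces 3a^2 <= |D| = 5512, so 1 <= a <= 42; b must have the parity of D, and c = (b^2 - D)/(4a) must be an integer >= a.
Enumerate a = 1..42, b in [-a, a]:
  a=1: (1, 0, 1378)  [1]
  a=2: (2, 0, 689)  [1]
  a=3..6: none
  a=7: (7, -2, 197), (7, 2, 197)  [2]
  a=8..12: none
  a=13: (13, 0, 106)  [1]
  a=14: (14, -12, 101), (14, 12, 101)  [2]
  a=15..16: none
  a=17: (17, -8, 82), (17, 8, 82)  [2]
  a=18: none
  a=19: (19, -6, 73), (19, 6, 73)  [2]
  a=20..22: none
  a=23: (23, -10, 61), (23, 10, 61)  [2]
  a=24..25: none
  a=26: (26, 0, 53)  [1]
  a=27..33: none
  a=34: (34, -8, 41), (34, 8, 41)  [2]
  a=35..36: none
  a=37: (37, -36, 46), (37, 36, 46)  [2]
  a=38: (38, -32, 43), (38, 32, 43)  [2]
  a=39..42: none
Total reduced forms: 1 + 1 + 2 + 1 + 2 + 2 + 2 + 2 + 1 + 2 + 2 + 2 = 20
h = 20

20


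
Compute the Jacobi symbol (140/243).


Compute (140/243) via quadratic reciprocity:
  pull out 2: (2/243) = -1  (since 243 mod 8 = 3)
  pull out 2: (2/243) = -1  (since 243 mod 8 = 3)
  reciprocity: (35/243) -> -(243/35)
  reduce: (33/35)
  reciprocity: (33/35) -> +(35/33)
  reduce: (2/33)
  pull out 2: (2/33) = +1  (since 33 mod 8 = 1)
  (1/33) = 1
Product of signs = -1

-1


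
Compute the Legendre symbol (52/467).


p = 467 is prime, so compute (52/467) with the reciprocity algorithm (Jacobi-symbol steps: pull out 2s via (2/n), flip via reciprocity, reduce):
  pull out 2: (2/467) = -1  (since 467 mod 8 = 3)
  pull out 2: (2/467) = -1  (since 467 mod 8 = 3)
  reciprocity: (13/467) -> +(467/13)
  reduce: (12/13)
  pull out 2: (2/13) = -1  (since 13 mod 8 = 5)
  pull out 2: (2/13) = -1  (since 13 mod 8 = 5)
  reciprocity: (3/13) -> +(13/3)
  reduce: (1/3)
  (1/3) = 1
Product of signs = 1
(52/467) = 1

1


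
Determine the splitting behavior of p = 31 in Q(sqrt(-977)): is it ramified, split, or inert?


K = Q(sqrt(-977)). Since d mod 4 = 3, disc(K) = -3908.
Check p | disc: -3908 mod 31 = 29.
p does not divide disc. Compute Legendre symbol (d/p):
15^((31-1)/2) mod 31 = -1
(d/p) = -1, so p is inert: (p) stays prime with e=1, f=2, g=1.
Therefore p is inert.

inert


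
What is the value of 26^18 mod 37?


p = 37 is prime and the exponent is (p-1)/2 = 18, so by Euler's criterion 26^18 = (26/37) = +1 or -1 mod 37.
Compute by square-and-multiply:
  18 = 16 + 2 (binary 10010)
  Repeated squaring mod 37: 26^1 = 26, 26^2 = 10, 26^4 = 26, 26^8 = 10, 26^16 = 26
  26^18 = 26^16 * 26^2 = 26 * 10 mod 37
    26 * 10 = 260 = 1 mod 37
  26^18 = 1 mod 37
Result 1: 26 is a quadratic residue mod 37.
26^18 mod 37 = 1

1


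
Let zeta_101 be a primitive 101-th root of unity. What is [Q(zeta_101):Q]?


The degree equals Euler's totient phi(101).
101 = 101
phi(101) = 100

100


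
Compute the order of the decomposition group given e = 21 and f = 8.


|D_P| = e * f
= 21 * 8
= 168

168


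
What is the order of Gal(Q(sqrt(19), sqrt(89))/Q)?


The 2 square roots of distinct primes are multiplicatively independent over Q,
so [K:Q] = 2^2 and Gal(K/Q) is isomorphic to (Z/2Z)^2.
|Gal| = 2^2 = 4

4


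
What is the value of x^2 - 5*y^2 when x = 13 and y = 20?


x^2 - d*y^2
= 13^2 - 5*20^2
= 169 - 2000
= -1831

-1831


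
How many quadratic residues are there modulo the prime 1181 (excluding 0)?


For prime p, the number of non-zero quadratic residues is (p-1)/2.
= (1181-1)/2
= 590

590


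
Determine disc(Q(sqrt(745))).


For K = Q(sqrt(d)) with d squarefree: disc(K) = d if d = 1 mod 4, and disc(K) = 4d if d = 2 or 3 mod 4.
Here d = 745, and d mod 4 = 1.
d = 1 mod 4 (O_K = Z[(1+sqrt(d))/2]), so disc(K) = d = 745

745


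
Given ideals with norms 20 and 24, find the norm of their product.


N(IJ) = N(I) * N(J)
= 20 * 24
= 480

480


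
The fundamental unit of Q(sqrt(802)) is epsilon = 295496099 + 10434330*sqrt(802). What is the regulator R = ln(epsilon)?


epsilon = 295496099 + 10434330*sqrt(802)
= 5.9099e+08
R = ln(5.9099e+08)
= 20.1973

20.1973


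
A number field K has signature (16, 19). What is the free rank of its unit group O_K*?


By Dirichlet's unit theorem:
rank = r1 + r2 - 1
= 16 + 19 - 1
= 34

34


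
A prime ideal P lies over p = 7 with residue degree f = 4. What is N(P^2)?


N(P^a) = p^(a*f)
= 7^(2*4)
= 7^8
= 5764801

5764801


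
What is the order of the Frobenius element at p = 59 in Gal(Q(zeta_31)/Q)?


The Frobenius at p in Gal(Q(zeta_n)/Q) = (Z/nZ)* is the class of p, so its order is ord_31(59), the smallest k >= 1 with 59^k = 1 mod 31.
n = 31 = 31, phi(31) = 30; the order divides phi(n).
Divisors of 30: 1, 2, 3, 5, 6, 10, 15, 30
Repeated squaring mod 31: 59^1 = 28, 59^2 = 9, 59^4 = 19, 59^8 = 20, 59^16 = 28
Test divisors in increasing order:
  k=1: 59^1 = 28 mod 31
  k=2: 59^2 = 9 mod 31
  k=3: 59^3 = 9 * 28 = 4 mod 31
  k=5: 59^5 = 19 * 28 = 5 mod 31
  k=6: 59^6 = 19 * 9 = 16 mod 31
  k=10: 59^10 = 20 * 9 = 25 mod 31
  k=15: 59^15 = 20 * 19 * 9 * 28 = 1 mod 31  <- first divisor giving 1
Order = 15

15


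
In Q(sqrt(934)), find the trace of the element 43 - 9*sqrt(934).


Tr(a + b*sqrt(d)) = (a + b*sqrt(d)) + (a - b*sqrt(d)) = 2a
= 2 * (43)
= 86

86


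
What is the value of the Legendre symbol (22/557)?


p = 557 is prime, so compute (22/557) with the reciprocity algorithm (Jacobi-symbol steps: pull out 2s via (2/n), flip via reciprocity, reduce):
  pull out 2: (2/557) = -1  (since 557 mod 8 = 5)
  reciprocity: (11/557) -> +(557/11)
  reduce: (7/11)
  reciprocity: (7/11) -> -(11/7)
  reduce: (4/7)
  pull out 2: (2/7) = +1  (since 7 mod 8 = 7)
  pull out 2: (2/7) = +1  (since 7 mod 8 = 7)
  (1/7) = 1
Product of signs = 1
(22/557) = 1

1


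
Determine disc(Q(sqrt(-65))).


For K = Q(sqrt(d)) with d squarefree: disc(K) = d if d = 1 mod 4, and disc(K) = 4d if d = 2 or 3 mod 4.
Here d = -65, and d mod 4 = 3.
d = 3 mod 4, not 1 (O_K = Z[sqrt(d)]), so disc(K) = 4d = 4 * (-65) = -260

-260


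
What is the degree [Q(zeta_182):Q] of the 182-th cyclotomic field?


The degree equals Euler's totient phi(182).
182 = 2 * 7 * 13
phi(182) = 72

72


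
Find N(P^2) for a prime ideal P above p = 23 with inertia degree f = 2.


N(P^a) = p^(a*f)
= 23^(2*2)
= 23^4
= 279841

279841


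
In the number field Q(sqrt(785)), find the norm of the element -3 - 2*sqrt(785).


N(a + b*sqrt(d)) = a^2 - d*b^2
= (-3)^2 - (785)*(-2)^2
= 9 - 3140
= -3131

-3131


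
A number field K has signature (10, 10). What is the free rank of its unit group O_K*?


By Dirichlet's unit theorem:
rank = r1 + r2 - 1
= 10 + 10 - 1
= 19

19


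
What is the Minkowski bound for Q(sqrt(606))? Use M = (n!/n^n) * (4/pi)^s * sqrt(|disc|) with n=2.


d = 606, d mod 4 = 2, so disc(K) = 4d = 2424; |disc(K)| = 2424
Real quadratic field, so n = 2, s = r2 = 0, r1 = 2
M = (n!/n^n) * (4/pi)^s * sqrt(|disc(K)|) = (2!/2^2) * (4/pi)^0 * sqrt(2424)
= 0.5 * 1.000000 * 49.234135
= 24.6171

24.6171


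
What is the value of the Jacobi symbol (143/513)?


Compute (143/513) via quadratic reciprocity:
  reciprocity: (143/513) -> +(513/143)
  reduce: (84/143)
  pull out 2: (2/143) = +1  (since 143 mod 8 = 7)
  pull out 2: (2/143) = +1  (since 143 mod 8 = 7)
  reciprocity: (21/143) -> +(143/21)
  reduce: (17/21)
  reciprocity: (17/21) -> +(21/17)
  reduce: (4/17)
  pull out 2: (2/17) = +1  (since 17 mod 8 = 1)
  pull out 2: (2/17) = +1  (since 17 mod 8 = 1)
  (1/17) = 1
Product of signs = 1

1


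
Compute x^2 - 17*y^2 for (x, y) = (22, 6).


x^2 - d*y^2
= 22^2 - 17*6^2
= 484 - 612
= -128

-128


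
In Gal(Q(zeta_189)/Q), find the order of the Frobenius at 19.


The Frobenius at p in Gal(Q(zeta_n)/Q) = (Z/nZ)* is the class of p, so its order is ord_189(19), the smallest k >= 1 with 19^k = 1 mod 189.
n = 189 = 3^3 * 7, phi(189) = 108; the order divides phi(n).
Divisors of 108: 1, 2, 3, 4, 6, 9, 12, 18, 27, 36, 54, 108
Repeated squaring mod 189: 19^1 = 19, 19^2 = 172, 19^4 = 100, 19^8 = 172, 19^16 = 100, 19^32 = 172, 19^64 = 100
Test divisors in increasing order:
  k=1: 19^1 = 19 mod 189
  k=2: 19^2 = 172 mod 189
  k=3: 19^3 = 172 * 19 = 55 mod 189
  k=4: 19^4 = 100 mod 189
  k=6: 19^6 = 100 * 172 = 1 mod 189  <- first divisor giving 1
Order = 6

6


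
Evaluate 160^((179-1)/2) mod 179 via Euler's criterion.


p = 179 is prime and the exponent is (p-1)/2 = 89, so by Euler's criterion 160^89 = (160/179) = +1 or -1 mod 179.
Compute by square-and-multiply:
  89 = 64 + 16 + 8 + 1 (binary 1011001)
  Repeated squaring mod 179: 160^1 = 160, 160^2 = 3, 160^4 = 9, 160^8 = 81, 160^16 = 117, 160^32 = 85, 160^64 = 65
  160^89 = 160^64 * 160^16 * 160^8 * 160^1 = 65 * 117 * 81 * 160 mod 179
    65 * 117 = 7605 = 87 mod 179
    87 * 81 = 7047 = 66 mod 179
    66 * 160 = 10560 = 178 mod 179
  160^89 = 178 mod 179
Result 178 = p - 1 = -1 mod 179: 160 is a quadratic non-residue mod 179. As a residue in [0, p-1] the value is 178.
160^89 mod 179 = 178

178


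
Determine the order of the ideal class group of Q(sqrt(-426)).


K = Q(sqrt(-426)). d mod 4 = 2, so D = disc(K) = 4d = -1704
h(K) equals the number of primitive reduced positive-definite forms (a, b, c) = a*x^2 + b*x*y + c*y^2 with b^2 - 4ac = D,
where reduced means |b| <= a <= c, with b >= 0 whenever |b| = a or a = c, and primitive means gcd(a, b, c) = 1.
Reduced forces 3a^2 <= |D| = 1704, so 1 <= a <= 23; b must have the parity of D, and c = (b^2 - D)/(4a) must be an integer >= a.
Enumerate a = 1..23, b in [-a, a]:
  a=1: (1, 0, 426)  [1]
  a=2: (2, 0, 213)  [1]
  a=3: (3, 0, 142)  [1]
  a=4: none
  a=5: (5, -4, 86), (5, 4, 86)  [2]
  a=6: (6, 0, 71)  [1]
  a=7: (7, -2, 61), (7, 2, 61)  [2]
  a=8..9: none
  a=10: (10, -4, 43), (10, 4, 43)  [2]
  a=11: (11, -10, 41), (11, 10, 41)  [2]
  a=12: none
  a=13: (13, -8, 34), (13, 8, 34)  [2]
  a=14: (14, -12, 33), (14, 12, 33)  [2]
  a=15: (15, -6, 29), (15, 6, 29)  [2]
  a=16: none
  a=17: (17, -8, 26), (17, 8, 26)  [2]
  a=18: none
  a=19: (19, -14, 25), (19, 14, 25)  [2]
  a=20: none
  a=21: (21, -12, 22), (21, 12, 22)  [2]
  a=22..23: none
Total reduced forms: 1 + 1 + 1 + 2 + 1 + 2 + 2 + 2 + 2 + 2 + 2 + 2 + 2 + 2 = 24
h = 24

24


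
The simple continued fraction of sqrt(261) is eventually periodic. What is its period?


Run the CF algorithm for sqrt(261).
a_0 = floor(sqrt(261)) = 16; set m_0=0, q_0=1.
Recurrence: m' = q*a - m,  q' = (d - m'^2)/q,  a' = floor((a_0 + m')/q').
  step 1: m=16, q=5, a=6
  step 2: m=14, q=13, a=2
  step 3: m=12, q=9, a=3
  step 4: m=15, q=4, a=7
  step 5: m=13, q=23, a=1
  step 6: m=10, q=7, a=3
  step 7: m=11, q=20, a=1
  step 8: m=9, q=9, a=2
  step 9: m=9, q=20, a=1
  step 10: m=11, q=7, a=3
  step 11: m=10, q=23, a=1
  step 12: m=13, q=4, a=7
  step 13: m=15, q=9, a=3
  step 14: m=12, q=13, a=2
  step 15: m=14, q=5, a=6
  step 16: m=16, q=1, a=32
a_16 = 2*a_0 = 32, so the period closes here.
sqrt(261) = [16; 6, 2, 3, 7, 1, 3, 1, 2, 1, 3, 1, 7, 3, 2, 6, 32]
Period length = 16

16
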